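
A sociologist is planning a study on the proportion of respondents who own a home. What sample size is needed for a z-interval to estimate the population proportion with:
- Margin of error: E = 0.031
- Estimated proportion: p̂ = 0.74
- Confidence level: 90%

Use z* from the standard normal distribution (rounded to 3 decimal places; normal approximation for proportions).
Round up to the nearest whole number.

Using z* for proportion z-interval (normal approximation).

For 90% confidence, z* = 1.645 (from standard normal table)

Sample size formula for proportion z-interval: n = z*²p̂(1-p̂)/E²

n = 1.645² × 0.74 × 0.26 / 0.031²
  = 2.706025 × 0.1924 / 0.000961
  = 541.7682

Round up to the nearest whole number: n = 542

542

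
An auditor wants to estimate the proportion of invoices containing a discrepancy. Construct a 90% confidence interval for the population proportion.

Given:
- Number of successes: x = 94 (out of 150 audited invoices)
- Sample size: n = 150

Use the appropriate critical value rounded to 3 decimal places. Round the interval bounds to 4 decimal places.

Sample proportion: p̂ = 94/150 = 0.626667

Check conditions for normal approximation:
  np̂ = 94 ≥ 10 ✓
  n(1-p̂) = 56 ≥ 10 ✓

The sample is large enough, so use a z-interval (normal approximation) for the proportion.

For 90% confidence, z* = 1.645 (from standard normal table)

Standard error: SE = √(p̂(1-p̂)/n) = √(0.626667×0.373333/150) = 0.03949308

Margin of error: E = z* × SE = 1.645 × 0.03949308 = 0.064966

Z-interval: p̂ ± E = 0.626667 ± 0.064966 = (0.561701, 0.691633)

Rounded to 4 decimal places:

(0.5617, 0.6916)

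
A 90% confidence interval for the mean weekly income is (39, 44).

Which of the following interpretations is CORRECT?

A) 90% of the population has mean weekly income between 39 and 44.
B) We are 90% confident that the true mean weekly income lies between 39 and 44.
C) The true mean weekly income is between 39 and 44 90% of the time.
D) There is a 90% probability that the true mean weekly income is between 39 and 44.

A confidence interval represents our confidence in the procedure, not a probability statement about the parameter.

Key concept: If we repeated this sampling process many times and computed a 90% CI each time, about 90% of those intervals would contain the true population parameter.

For this specific interval (39, 44):
- Midpoint (point estimate): 41.5
- Margin of error: 2.5

The correct interpretation is the one stating confidence that the true parameter lies in the interval — option B.

B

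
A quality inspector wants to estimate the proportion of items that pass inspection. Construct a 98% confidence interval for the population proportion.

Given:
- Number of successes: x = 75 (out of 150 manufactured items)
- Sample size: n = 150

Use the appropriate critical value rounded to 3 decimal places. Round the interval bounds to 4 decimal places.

Sample proportion: p̂ = 75/150 = 0.500000

Check conditions for normal approximation:
  np̂ = 75 ≥ 10 ✓
  n(1-p̂) = 75 ≥ 10 ✓

The sample is large enough, so use a z-interval (normal approximation) for the proportion.

For 98% confidence, z* = 2.326 (from standard normal table)

Standard error: SE = √(p̂(1-p̂)/n) = √(0.500000×0.500000/150) = 0.04082483

Margin of error: E = z* × SE = 2.326 × 0.04082483 = 0.094959

Z-interval: p̂ ± E = 0.500000 ± 0.094959 = (0.405041, 0.594959)

Rounded to 4 decimal places:

(0.4050, 0.5950)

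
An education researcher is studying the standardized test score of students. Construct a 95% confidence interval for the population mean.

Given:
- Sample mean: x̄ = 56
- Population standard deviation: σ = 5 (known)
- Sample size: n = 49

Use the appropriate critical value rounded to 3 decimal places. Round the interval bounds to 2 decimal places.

The population standard deviation σ is known, so use a z-interval (standard normal critical value).

For 95% confidence, z* = 1.96 (from standard normal table)

Standard error: SE = σ/√n = 5/√49 = 0.714286

Margin of error: E = z* × SE = 1.96 × 0.714286 = 1.4000

Z-interval: x̄ ± E = 56 ± 1.4000 = (54.6000, 57.4000)

Rounded to 2 decimal places:

(54.60, 57.40)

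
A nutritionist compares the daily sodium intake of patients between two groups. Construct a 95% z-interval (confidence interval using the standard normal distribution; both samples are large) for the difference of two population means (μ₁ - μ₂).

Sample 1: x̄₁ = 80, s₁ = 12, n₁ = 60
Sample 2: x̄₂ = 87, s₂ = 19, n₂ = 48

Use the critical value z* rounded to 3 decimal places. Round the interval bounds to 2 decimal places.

Both samples are large (n₁ = 60 ≥ 30, n₂ = 48 ≥ 30), so a z-interval for the difference of means applies.

Point estimate: x̄₁ - x̄₂ = 80 - 87 = -7

Standard error: SE = √(s₁²/n₁ + s₂²/n₂)
= √(12²/60 + 19²/48)
= √(2.400000 + 7.520833)
= 3.149735

For 95% confidence, z* = 1.96 (from standard normal table)
Margin of error: E = z* × SE = 1.96 × 3.149735 = 6.1735

Z-interval: (x̄₁ - x̄₂) ± E = -7 ± 6.1735 = (-13.1735, -0.8265)

Rounded to 2 decimal places:

(-13.17, -0.83)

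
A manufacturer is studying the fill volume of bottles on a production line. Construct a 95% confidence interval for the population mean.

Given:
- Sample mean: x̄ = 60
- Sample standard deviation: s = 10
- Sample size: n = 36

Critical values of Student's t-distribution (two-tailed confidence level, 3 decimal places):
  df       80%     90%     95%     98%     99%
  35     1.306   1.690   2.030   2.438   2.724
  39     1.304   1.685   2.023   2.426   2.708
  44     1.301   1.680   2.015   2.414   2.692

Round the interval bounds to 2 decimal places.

The population standard deviation σ is unknown (only the sample standard deviation s is given), so use a t-interval with df = n - 1 = 36 - 1 = 35.

For 95% confidence with df = 35, t* = 2.030 (from t-table)

Standard error: SE = s/√n = 10/√36 = 1.666667

Margin of error: E = t* × SE = 2.030 × 1.666667 = 3.3833

T-interval: x̄ ± E = 60 ± 3.3833 = (56.6167, 63.3833)

Rounded to 2 decimal places:

(56.62, 63.38)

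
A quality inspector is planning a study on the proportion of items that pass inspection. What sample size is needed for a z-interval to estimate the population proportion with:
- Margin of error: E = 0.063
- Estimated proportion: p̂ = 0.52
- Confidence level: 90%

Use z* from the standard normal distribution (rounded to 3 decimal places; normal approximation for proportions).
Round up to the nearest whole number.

Using z* for proportion z-interval (normal approximation).

For 90% confidence, z* = 1.645 (from standard normal table)

Sample size formula for proportion z-interval: n = z*²p̂(1-p̂)/E²

n = 1.645² × 0.52 × 0.48 / 0.063²
  = 2.706025 × 0.2496 / 0.003969
  = 170.1748

Round up to the nearest whole number: n = 171

171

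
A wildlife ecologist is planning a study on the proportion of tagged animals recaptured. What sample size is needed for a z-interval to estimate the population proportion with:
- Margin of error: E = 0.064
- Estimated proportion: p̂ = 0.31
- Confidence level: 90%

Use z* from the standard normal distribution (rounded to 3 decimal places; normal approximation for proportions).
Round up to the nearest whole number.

Using z* for proportion z-interval (normal approximation).

For 90% confidence, z* = 1.645 (from standard normal table)

Sample size formula for proportion z-interval: n = z*²p̂(1-p̂)/E²

n = 1.645² × 0.31 × 0.69 / 0.064²
  = 2.706025 × 0.2139 / 0.004096
  = 141.3132

Round up to the nearest whole number: n = 142

142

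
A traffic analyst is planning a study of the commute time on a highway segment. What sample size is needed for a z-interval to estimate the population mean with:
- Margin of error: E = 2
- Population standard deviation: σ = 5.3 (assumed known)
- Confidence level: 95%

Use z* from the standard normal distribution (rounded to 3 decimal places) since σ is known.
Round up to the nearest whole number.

Using z* since population σ is known (z-interval formula).

For 95% confidence, z* = 1.96 (from standard normal table)

Sample size formula for z-interval: n = (z*σ/E)²

n = (1.96 × 5.3 / 2)²
  = (5.194000)²
  = 26.9776

Round up to the nearest whole number: n = 27

27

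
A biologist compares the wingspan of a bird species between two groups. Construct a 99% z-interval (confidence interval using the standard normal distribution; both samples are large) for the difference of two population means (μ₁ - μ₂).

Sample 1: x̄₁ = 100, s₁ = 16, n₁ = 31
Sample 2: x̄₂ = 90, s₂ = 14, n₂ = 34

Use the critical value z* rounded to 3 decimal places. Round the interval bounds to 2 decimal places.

Both samples are large (n₁ = 31 ≥ 30, n₂ = 34 ≥ 30), so a z-interval for the difference of means applies.

Point estimate: x̄₁ - x̄₂ = 100 - 90 = 10

Standard error: SE = √(s₁²/n₁ + s₂²/n₂)
= √(16²/31 + 14²/34)
= √(8.258065 + 5.764706)
= 3.744699

For 99% confidence, z* = 2.576 (from standard normal table)
Margin of error: E = z* × SE = 2.576 × 3.744699 = 9.6463

Z-interval: (x̄₁ - x̄₂) ± E = 10 ± 9.6463 = (0.3537, 19.6463)

Rounded to 2 decimal places:

(0.35, 19.65)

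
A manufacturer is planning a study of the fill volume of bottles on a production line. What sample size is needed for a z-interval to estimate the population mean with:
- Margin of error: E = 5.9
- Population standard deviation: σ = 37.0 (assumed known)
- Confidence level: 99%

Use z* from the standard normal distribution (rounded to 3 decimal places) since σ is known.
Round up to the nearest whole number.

Using z* since population σ is known (z-interval formula).

For 99% confidence, z* = 2.576 (from standard normal table)

Sample size formula for z-interval: n = (z*σ/E)²

n = (2.576 × 37.0 / 5.9)²
  = (16.154576)²
  = 260.9703

Round up to the nearest whole number: n = 261

261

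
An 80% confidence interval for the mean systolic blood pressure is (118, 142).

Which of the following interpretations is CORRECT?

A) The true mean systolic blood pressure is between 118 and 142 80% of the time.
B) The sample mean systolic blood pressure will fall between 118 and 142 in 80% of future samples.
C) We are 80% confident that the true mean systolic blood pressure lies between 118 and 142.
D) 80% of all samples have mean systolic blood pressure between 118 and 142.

A confidence interval represents our confidence in the procedure, not a probability statement about the parameter.

Key concept: If we repeated this sampling process many times and computed an 80% CI each time, about 80% of those intervals would contain the true population parameter.

For this specific interval (118, 142):
- Midpoint (point estimate): 130
- Margin of error: 12

The correct interpretation is the one stating confidence that the true parameter lies in the interval — option C.

C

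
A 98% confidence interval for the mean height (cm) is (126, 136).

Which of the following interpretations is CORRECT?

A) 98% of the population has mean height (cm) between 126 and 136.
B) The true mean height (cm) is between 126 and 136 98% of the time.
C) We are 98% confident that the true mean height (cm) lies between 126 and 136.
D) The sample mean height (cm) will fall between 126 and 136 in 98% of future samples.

A confidence interval represents our confidence in the procedure, not a probability statement about the parameter.

Key concept: If we repeated this sampling process many times and computed a 98% CI each time, about 98% of those intervals would contain the true population parameter.

For this specific interval (126, 136):
- Midpoint (point estimate): 131
- Margin of error: 5

The correct interpretation is the one stating confidence that the true parameter lies in the interval — option C.

C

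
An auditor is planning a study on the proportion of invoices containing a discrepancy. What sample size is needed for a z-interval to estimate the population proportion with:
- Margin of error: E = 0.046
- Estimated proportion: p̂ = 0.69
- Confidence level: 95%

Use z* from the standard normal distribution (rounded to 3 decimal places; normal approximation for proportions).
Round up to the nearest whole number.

Using z* for proportion z-interval (normal approximation).

For 95% confidence, z* = 1.96 (from standard normal table)

Sample size formula for proportion z-interval: n = z*²p̂(1-p̂)/E²

n = 1.96² × 0.69 × 0.31 / 0.046²
  = 3.8416 × 0.2139 / 0.002116
  = 388.3357

Round up to the nearest whole number: n = 389

389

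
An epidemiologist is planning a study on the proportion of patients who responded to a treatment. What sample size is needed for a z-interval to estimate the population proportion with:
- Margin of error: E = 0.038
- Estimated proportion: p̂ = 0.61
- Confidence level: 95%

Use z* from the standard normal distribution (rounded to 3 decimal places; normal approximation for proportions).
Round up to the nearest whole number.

Using z* for proportion z-interval (normal approximation).

For 95% confidence, z* = 1.96 (from standard normal table)

Sample size formula for proportion z-interval: n = z*²p̂(1-p̂)/E²

n = 1.96² × 0.61 × 0.39 / 0.038²
  = 3.8416 × 0.2379 / 0.001444
  = 632.9063

Round up to the nearest whole number: n = 633

633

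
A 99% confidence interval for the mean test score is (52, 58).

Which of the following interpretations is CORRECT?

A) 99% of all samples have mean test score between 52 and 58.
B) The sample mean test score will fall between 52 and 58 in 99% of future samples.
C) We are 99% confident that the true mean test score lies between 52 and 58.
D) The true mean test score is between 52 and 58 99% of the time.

A confidence interval represents our confidence in the procedure, not a probability statement about the parameter.

Key concept: If we repeated this sampling process many times and computed a 99% CI each time, about 99% of those intervals would contain the true population parameter.

For this specific interval (52, 58):
- Midpoint (point estimate): 55
- Margin of error: 3

The correct interpretation is the one stating confidence that the true parameter lies in the interval — option C.

C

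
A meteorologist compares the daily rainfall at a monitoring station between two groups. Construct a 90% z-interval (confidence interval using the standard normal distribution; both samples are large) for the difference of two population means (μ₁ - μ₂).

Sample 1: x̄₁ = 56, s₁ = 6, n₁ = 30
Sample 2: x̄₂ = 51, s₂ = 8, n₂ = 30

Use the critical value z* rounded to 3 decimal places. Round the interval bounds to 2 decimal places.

Both samples are large (n₁ = 30 ≥ 30, n₂ = 30 ≥ 30), so a z-interval for the difference of means applies.

Point estimate: x̄₁ - x̄₂ = 56 - 51 = 5

Standard error: SE = √(s₁²/n₁ + s₂²/n₂)
= √(6²/30 + 8²/30)
= √(1.200000 + 2.133333)
= 1.825742

For 90% confidence, z* = 1.645 (from standard normal table)
Margin of error: E = z* × SE = 1.645 × 1.825742 = 3.0033

Z-interval: (x̄₁ - x̄₂) ± E = 5 ± 3.0033 = (1.9967, 8.0033)

Rounded to 2 decimal places:

(2.00, 8.00)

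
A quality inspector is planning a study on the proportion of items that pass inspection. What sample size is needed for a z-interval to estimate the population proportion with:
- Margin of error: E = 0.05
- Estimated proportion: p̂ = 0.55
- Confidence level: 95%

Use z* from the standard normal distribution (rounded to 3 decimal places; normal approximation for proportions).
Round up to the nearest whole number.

Using z* for proportion z-interval (normal approximation).

For 95% confidence, z* = 1.96 (from standard normal table)

Sample size formula for proportion z-interval: n = z*²p̂(1-p̂)/E²

n = 1.96² × 0.55 × 0.45 / 0.05²
  = 3.8416 × 0.2475 / 0.0025
  = 380.3184

Round up to the nearest whole number: n = 381

381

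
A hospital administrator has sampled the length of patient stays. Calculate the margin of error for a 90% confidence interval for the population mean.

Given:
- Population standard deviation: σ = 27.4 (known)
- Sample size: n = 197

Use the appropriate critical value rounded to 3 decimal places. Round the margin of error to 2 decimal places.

The population standard deviation σ is known, so use the z-interval margin of error formula.

For 90% confidence, z* = 1.645 (from standard normal table)

Margin of error formula for z-interval: E = z* × σ/√n

E = 1.645 × 27.4/√197
  = 1.645 × 1.952169
  = 3.2113

Rounded to 2 decimal places:

3.21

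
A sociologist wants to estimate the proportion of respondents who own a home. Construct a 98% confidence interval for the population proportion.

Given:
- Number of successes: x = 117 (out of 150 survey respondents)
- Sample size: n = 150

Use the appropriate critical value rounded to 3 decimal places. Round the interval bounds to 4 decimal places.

Sample proportion: p̂ = 117/150 = 0.780000

Check conditions for normal approximation:
  np̂ = 117 ≥ 10 ✓
  n(1-p̂) = 33 ≥ 10 ✓

The sample is large enough, so use a z-interval (normal approximation) for the proportion.

For 98% confidence, z* = 2.326 (from standard normal table)

Standard error: SE = √(p̂(1-p̂)/n) = √(0.780000×0.220000/150) = 0.03382307

Margin of error: E = z* × SE = 2.326 × 0.03382307 = 0.078672

Z-interval: p̂ ± E = 0.780000 ± 0.078672 = (0.701328, 0.858672)

Rounded to 4 decimal places:

(0.7013, 0.8587)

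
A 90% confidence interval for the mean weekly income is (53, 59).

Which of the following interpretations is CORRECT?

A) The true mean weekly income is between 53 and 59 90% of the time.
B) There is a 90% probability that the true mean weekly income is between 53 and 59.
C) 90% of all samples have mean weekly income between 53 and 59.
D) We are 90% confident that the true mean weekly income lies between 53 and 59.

A confidence interval represents our confidence in the procedure, not a probability statement about the parameter.

Key concept: If we repeated this sampling process many times and computed a 90% CI each time, about 90% of those intervals would contain the true population parameter.

For this specific interval (53, 59):
- Midpoint (point estimate): 56
- Margin of error: 3

The correct interpretation is the one stating confidence that the true parameter lies in the interval — option D.

D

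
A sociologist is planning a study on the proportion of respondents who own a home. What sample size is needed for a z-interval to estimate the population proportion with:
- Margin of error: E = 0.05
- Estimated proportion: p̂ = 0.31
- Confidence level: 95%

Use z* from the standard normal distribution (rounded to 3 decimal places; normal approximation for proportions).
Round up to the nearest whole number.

Using z* for proportion z-interval (normal approximation).

For 95% confidence, z* = 1.96 (from standard normal table)

Sample size formula for proportion z-interval: n = z*²p̂(1-p̂)/E²

n = 1.96² × 0.31 × 0.69 / 0.05²
  = 3.8416 × 0.2139 / 0.0025
  = 328.6873

Round up to the nearest whole number: n = 329

329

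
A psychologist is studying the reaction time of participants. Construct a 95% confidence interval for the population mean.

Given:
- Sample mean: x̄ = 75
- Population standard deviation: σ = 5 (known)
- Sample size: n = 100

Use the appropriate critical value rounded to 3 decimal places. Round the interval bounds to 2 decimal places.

The population standard deviation σ is known, so use a z-interval (standard normal critical value).

For 95% confidence, z* = 1.96 (from standard normal table)

Standard error: SE = σ/√n = 5/√100 = 0.500000

Margin of error: E = z* × SE = 1.96 × 0.500000 = 0.9800

Z-interval: x̄ ± E = 75 ± 0.9800 = (74.0200, 75.9800)

Rounded to 2 decimal places:

(74.02, 75.98)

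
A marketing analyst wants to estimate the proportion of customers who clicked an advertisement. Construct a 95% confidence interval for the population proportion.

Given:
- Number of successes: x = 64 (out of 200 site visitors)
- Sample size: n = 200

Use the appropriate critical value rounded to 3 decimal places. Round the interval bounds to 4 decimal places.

Sample proportion: p̂ = 64/200 = 0.3200000

Check conditions for normal approximation:
  np̂ = 64 ≥ 10 ✓
  n(1-p̂) = 136 ≥ 10 ✓

The sample is large enough, so use a z-interval (normal approximation) for the proportion.

For 95% confidence, z* = 1.96 (from standard normal table)

Standard error: SE = √(p̂(1-p̂)/n) = √(0.3200000×0.6800000/200) = 0.032984845

Margin of error: E = z* × SE = 1.96 × 0.032984845 = 0.0646503

Z-interval: p̂ ± E = 0.3200000 ± 0.0646503 = (0.2553497, 0.3846503)

Rounded to 4 decimal places:

(0.2553, 0.3847)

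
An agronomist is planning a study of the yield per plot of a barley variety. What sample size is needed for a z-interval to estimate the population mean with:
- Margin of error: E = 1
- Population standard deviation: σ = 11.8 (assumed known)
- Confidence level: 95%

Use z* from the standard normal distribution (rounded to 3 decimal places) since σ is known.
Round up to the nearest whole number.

Using z* since population σ is known (z-interval formula).

For 95% confidence, z* = 1.96 (from standard normal table)

Sample size formula for z-interval: n = (z*σ/E)²

n = (1.96 × 11.8 / 1)²
  = (23.128000)²
  = 534.9044

Round up to the nearest whole number: n = 535

535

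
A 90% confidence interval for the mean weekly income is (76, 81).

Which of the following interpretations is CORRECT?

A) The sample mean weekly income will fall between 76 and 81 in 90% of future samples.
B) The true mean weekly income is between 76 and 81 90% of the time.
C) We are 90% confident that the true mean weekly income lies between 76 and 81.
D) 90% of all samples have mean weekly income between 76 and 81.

A confidence interval represents our confidence in the procedure, not a probability statement about the parameter.

Key concept: If we repeated this sampling process many times and computed a 90% CI each time, about 90% of those intervals would contain the true population parameter.

For this specific interval (76, 81):
- Midpoint (point estimate): 78.5
- Margin of error: 2.5

The correct interpretation is the one stating confidence that the true parameter lies in the interval — option C.

C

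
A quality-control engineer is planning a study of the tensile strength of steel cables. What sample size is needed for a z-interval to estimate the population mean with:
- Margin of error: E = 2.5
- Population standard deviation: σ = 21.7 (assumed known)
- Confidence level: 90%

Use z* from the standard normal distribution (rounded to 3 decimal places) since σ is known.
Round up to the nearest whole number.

Using z* since population σ is known (z-interval formula).

For 90% confidence, z* = 1.645 (from standard normal table)

Sample size formula for z-interval: n = (z*σ/E)²

n = (1.645 × 21.7 / 2.5)²
  = (14.278600)²
  = 203.8784

Round up to the nearest whole number: n = 204

204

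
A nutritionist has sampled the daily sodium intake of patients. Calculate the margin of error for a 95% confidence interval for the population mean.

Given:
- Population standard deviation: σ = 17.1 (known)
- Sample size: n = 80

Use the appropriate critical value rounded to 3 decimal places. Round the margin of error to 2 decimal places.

The population standard deviation σ is known, so use the z-interval margin of error formula.

For 95% confidence, z* = 1.96 (from standard normal table)

Margin of error formula for z-interval: E = z* × σ/√n

E = 1.96 × 17.1/√80
  = 1.96 × 1.911838
  = 3.7472

Rounded to 2 decimal places:

3.75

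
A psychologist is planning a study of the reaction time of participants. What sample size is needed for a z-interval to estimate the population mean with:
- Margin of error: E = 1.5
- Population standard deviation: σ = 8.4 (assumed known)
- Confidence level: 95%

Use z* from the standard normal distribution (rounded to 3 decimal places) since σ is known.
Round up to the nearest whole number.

Using z* since population σ is known (z-interval formula).

For 95% confidence, z* = 1.96 (from standard normal table)

Sample size formula for z-interval: n = (z*σ/E)²

n = (1.96 × 8.4 / 1.5)²
  = (10.976000)²
  = 120.4726

Round up to the nearest whole number: n = 121

121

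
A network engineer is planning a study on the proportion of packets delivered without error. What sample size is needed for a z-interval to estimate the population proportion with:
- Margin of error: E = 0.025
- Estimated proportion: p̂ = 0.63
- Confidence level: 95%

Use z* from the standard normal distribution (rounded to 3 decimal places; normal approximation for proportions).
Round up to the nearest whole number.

Using z* for proportion z-interval (normal approximation).

For 95% confidence, z* = 1.96 (from standard normal table)

Sample size formula for proportion z-interval: n = z*²p̂(1-p̂)/E²

n = 1.96² × 0.63 × 0.37 / 0.025²
  = 3.8416 × 0.2331 / 0.000625
  = 1432.7631

Round up to the nearest whole number: n = 1433

1433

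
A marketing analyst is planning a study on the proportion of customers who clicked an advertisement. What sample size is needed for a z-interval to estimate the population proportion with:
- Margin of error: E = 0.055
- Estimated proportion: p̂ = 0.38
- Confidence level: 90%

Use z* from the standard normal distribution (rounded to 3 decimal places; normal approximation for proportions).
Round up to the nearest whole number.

Using z* for proportion z-interval (normal approximation).

For 90% confidence, z* = 1.645 (from standard normal table)

Sample size formula for proportion z-interval: n = z*²p̂(1-p̂)/E²

n = 1.645² × 0.38 × 0.62 / 0.055²
  = 2.706025 × 0.2356 / 0.003025
  = 210.7569

Round up to the nearest whole number: n = 211

211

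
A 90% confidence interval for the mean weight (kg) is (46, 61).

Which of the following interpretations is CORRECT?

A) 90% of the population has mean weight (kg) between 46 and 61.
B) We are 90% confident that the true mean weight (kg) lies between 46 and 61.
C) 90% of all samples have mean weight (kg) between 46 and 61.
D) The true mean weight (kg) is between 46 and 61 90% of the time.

A confidence interval represents our confidence in the procedure, not a probability statement about the parameter.

Key concept: If we repeated this sampling process many times and computed a 90% CI each time, about 90% of those intervals would contain the true population parameter.

For this specific interval (46, 61):
- Midpoint (point estimate): 53.5
- Margin of error: 7.5

The correct interpretation is the one stating confidence that the true parameter lies in the interval — option B.

B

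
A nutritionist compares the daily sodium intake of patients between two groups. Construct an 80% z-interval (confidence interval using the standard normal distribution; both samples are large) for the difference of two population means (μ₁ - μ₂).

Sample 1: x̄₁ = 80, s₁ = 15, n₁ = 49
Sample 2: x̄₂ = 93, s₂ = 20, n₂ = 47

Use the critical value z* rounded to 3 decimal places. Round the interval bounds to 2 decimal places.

Both samples are large (n₁ = 49 ≥ 30, n₂ = 47 ≥ 30), so a z-interval for the difference of means applies.

Point estimate: x̄₁ - x̄₂ = 80 - 93 = -13

Standard error: SE = √(s₁²/n₁ + s₂²/n₂)
= √(15²/49 + 20²/47)
= √(4.591837 + 8.510638)
= 3.619734

For 80% confidence, z* = 1.282 (from standard normal table)
Margin of error: E = z* × SE = 1.282 × 3.619734 = 4.6405

Z-interval: (x̄₁ - x̄₂) ± E = -13 ± 4.6405 = (-17.6405, -8.3595)

Rounded to 2 decimal places:

(-17.64, -8.36)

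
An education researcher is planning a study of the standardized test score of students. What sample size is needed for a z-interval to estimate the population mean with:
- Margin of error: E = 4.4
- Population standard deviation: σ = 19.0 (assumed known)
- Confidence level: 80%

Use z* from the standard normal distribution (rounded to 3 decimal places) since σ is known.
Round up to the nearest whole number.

Using z* since population σ is known (z-interval formula).

For 80% confidence, z* = 1.282 (from standard normal table)

Sample size formula for z-interval: n = (z*σ/E)²

n = (1.282 × 19.0 / 4.4)²
  = (5.535909)²
  = 30.6463

Round up to the nearest whole number: n = 31

31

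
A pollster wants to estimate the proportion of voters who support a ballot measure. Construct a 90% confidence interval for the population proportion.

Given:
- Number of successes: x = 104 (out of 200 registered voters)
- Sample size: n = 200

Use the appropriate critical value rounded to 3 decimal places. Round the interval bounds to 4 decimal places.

Sample proportion: p̂ = 104/200 = 0.520000

Check conditions for normal approximation:
  np̂ = 104 ≥ 10 ✓
  n(1-p̂) = 96 ≥ 10 ✓

The sample is large enough, so use a z-interval (normal approximation) for the proportion.

For 90% confidence, z* = 1.645 (from standard normal table)

Standard error: SE = √(p̂(1-p̂)/n) = √(0.520000×0.480000/200) = 0.03532704

Margin of error: E = z* × SE = 1.645 × 0.03532704 = 0.058113

Z-interval: p̂ ± E = 0.520000 ± 0.058113 = (0.461887, 0.578113)

Rounded to 4 decimal places:

(0.4619, 0.5781)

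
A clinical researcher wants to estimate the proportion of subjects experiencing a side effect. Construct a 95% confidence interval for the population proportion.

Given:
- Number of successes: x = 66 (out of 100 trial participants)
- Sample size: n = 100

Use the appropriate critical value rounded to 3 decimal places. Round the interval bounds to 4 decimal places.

Sample proportion: p̂ = 66/100 = 0.660000

Check conditions for normal approximation:
  np̂ = 66 ≥ 10 ✓
  n(1-p̂) = 34 ≥ 10 ✓

The sample is large enough, so use a z-interval (normal approximation) for the proportion.

For 95% confidence, z* = 1.96 (from standard normal table)

Standard error: SE = √(p̂(1-p̂)/n) = √(0.660000×0.340000/100) = 0.04737088

Margin of error: E = z* × SE = 1.96 × 0.04737088 = 0.092847

Z-interval: p̂ ± E = 0.660000 ± 0.092847 = (0.567153, 0.752847)

Rounded to 4 decimal places:

(0.5672, 0.7528)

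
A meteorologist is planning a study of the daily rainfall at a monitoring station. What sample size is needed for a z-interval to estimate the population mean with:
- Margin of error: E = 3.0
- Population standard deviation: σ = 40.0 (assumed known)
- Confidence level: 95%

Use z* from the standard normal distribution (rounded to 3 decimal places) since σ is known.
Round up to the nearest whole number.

Using z* since population σ is known (z-interval formula).

For 95% confidence, z* = 1.96 (from standard normal table)

Sample size formula for z-interval: n = (z*σ/E)²

n = (1.96 × 40.0 / 3.0)²
  = (26.133333)²
  = 682.9511

Round up to the nearest whole number: n = 683

683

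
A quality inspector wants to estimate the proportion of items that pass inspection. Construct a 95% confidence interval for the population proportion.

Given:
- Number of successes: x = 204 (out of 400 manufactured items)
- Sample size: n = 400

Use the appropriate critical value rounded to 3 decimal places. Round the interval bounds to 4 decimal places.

Sample proportion: p̂ = 204/400 = 0.510000

Check conditions for normal approximation:
  np̂ = 204 ≥ 10 ✓
  n(1-p̂) = 196 ≥ 10 ✓

The sample is large enough, so use a z-interval (normal approximation) for the proportion.

For 95% confidence, z* = 1.96 (from standard normal table)

Standard error: SE = √(p̂(1-p̂)/n) = √(0.510000×0.490000/400) = 0.02499500

Margin of error: E = z* × SE = 1.96 × 0.02499500 = 0.048990

Z-interval: p̂ ± E = 0.510000 ± 0.048990 = (0.461010, 0.558990)

Rounded to 4 decimal places:

(0.4610, 0.5590)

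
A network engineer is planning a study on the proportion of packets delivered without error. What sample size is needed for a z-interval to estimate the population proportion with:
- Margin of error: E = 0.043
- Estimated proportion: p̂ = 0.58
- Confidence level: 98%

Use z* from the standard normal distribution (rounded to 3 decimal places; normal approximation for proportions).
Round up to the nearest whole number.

Using z* for proportion z-interval (normal approximation).

For 98% confidence, z* = 2.326 (from standard normal table)

Sample size formula for proportion z-interval: n = z*²p̂(1-p̂)/E²

n = 2.326² × 0.58 × 0.42 / 0.043²
  = 5.410276 × 0.2436 / 0.001849
  = 712.7870

Round up to the nearest whole number: n = 713

713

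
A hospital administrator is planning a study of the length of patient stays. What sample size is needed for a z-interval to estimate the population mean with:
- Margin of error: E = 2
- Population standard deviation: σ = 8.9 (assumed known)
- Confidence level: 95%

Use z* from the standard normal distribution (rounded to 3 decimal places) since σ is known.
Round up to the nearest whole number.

Using z* since population σ is known (z-interval formula).

For 95% confidence, z* = 1.96 (from standard normal table)

Sample size formula for z-interval: n = (z*σ/E)²

n = (1.96 × 8.9 / 2)²
  = (8.722000)²
  = 76.0733

Round up to the nearest whole number: n = 77

77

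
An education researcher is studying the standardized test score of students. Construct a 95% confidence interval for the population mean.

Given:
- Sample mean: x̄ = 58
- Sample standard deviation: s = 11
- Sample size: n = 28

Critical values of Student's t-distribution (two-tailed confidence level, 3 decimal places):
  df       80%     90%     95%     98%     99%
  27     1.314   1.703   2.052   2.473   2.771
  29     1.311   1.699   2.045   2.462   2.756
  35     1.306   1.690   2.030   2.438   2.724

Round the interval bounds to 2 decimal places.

The population standard deviation σ is unknown (only the sample standard deviation s is given), so use a t-interval with df = n - 1 = 28 - 1 = 27.

For 95% confidence with df = 27, t* = 2.052 (from t-table)

Standard error: SE = s/√n = 11/√28 = 2.078805

Margin of error: E = t* × SE = 2.052 × 2.078805 = 4.2657

T-interval: x̄ ± E = 58 ± 4.2657 = (53.7343, 62.2657)

Rounded to 2 decimal places:

(53.73, 62.27)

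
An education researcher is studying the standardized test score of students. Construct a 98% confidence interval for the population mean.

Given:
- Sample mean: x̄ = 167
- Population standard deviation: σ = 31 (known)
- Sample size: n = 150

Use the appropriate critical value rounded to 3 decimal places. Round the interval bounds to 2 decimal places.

The population standard deviation σ is known, so use a z-interval (standard normal critical value).

For 98% confidence, z* = 2.326 (from standard normal table)

Standard error: SE = σ/√n = 31/√150 = 2.531139

Margin of error: E = z* × SE = 2.326 × 2.531139 = 5.8874

Z-interval: x̄ ± E = 167 ± 5.8874 = (161.1126, 172.8874)

Rounded to 2 decimal places:

(161.11, 172.89)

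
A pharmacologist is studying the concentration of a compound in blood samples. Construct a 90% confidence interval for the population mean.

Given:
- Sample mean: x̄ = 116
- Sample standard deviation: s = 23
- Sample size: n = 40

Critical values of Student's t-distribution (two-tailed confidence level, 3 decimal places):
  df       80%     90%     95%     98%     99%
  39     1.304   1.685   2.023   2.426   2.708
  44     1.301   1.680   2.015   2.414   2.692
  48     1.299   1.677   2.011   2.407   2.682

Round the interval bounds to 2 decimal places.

The population standard deviation σ is unknown (only the sample standard deviation s is given), so use a t-interval with df = n - 1 = 40 - 1 = 39.

For 90% confidence with df = 39, t* = 1.685 (from t-table)

Standard error: SE = s/√n = 23/√40 = 3.636619

Margin of error: E = t* × SE = 1.685 × 3.636619 = 6.1277

T-interval: x̄ ± E = 116 ± 6.1277 = (109.8723, 122.1277)

Rounded to 2 decimal places:

(109.87, 122.13)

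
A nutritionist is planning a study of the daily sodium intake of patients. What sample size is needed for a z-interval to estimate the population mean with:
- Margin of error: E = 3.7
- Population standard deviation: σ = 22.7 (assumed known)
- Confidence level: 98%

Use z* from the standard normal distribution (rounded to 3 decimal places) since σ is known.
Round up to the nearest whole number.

Using z* since population σ is known (z-interval formula).

For 98% confidence, z* = 2.326 (from standard normal table)

Sample size formula for z-interval: n = (z*σ/E)²

n = (2.326 × 22.7 / 3.7)²
  = (14.270324)²
  = 203.6422

Round up to the nearest whole number: n = 204

204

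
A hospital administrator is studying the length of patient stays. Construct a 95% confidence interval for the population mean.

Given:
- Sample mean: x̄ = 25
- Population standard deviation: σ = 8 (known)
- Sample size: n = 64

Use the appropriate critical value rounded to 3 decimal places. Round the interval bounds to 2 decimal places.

The population standard deviation σ is known, so use a z-interval (standard normal critical value).

For 95% confidence, z* = 1.96 (from standard normal table)

Standard error: SE = σ/√n = 8/√64 = 1.000000

Margin of error: E = z* × SE = 1.96 × 1.000000 = 1.9600

Z-interval: x̄ ± E = 25 ± 1.9600 = (23.0400, 26.9600)

Rounded to 2 decimal places:

(23.04, 26.96)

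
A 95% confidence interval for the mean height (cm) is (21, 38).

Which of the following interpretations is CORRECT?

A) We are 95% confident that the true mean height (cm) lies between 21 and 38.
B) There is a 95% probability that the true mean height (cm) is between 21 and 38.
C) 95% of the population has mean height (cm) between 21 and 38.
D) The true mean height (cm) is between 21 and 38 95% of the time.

A confidence interval represents our confidence in the procedure, not a probability statement about the parameter.

Key concept: If we repeated this sampling process many times and computed a 95% CI each time, about 95% of those intervals would contain the true population parameter.

For this specific interval (21, 38):
- Midpoint (point estimate): 29.5
- Margin of error: 8.5

The correct interpretation is the one stating confidence that the true parameter lies in the interval — option A.

A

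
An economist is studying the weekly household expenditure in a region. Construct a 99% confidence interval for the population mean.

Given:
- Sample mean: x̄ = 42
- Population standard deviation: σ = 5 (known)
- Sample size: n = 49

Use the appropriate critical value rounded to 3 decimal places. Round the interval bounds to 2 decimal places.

The population standard deviation σ is known, so use a z-interval (standard normal critical value).

For 99% confidence, z* = 2.576 (from standard normal table)

Standard error: SE = σ/√n = 5/√49 = 0.714286

Margin of error: E = z* × SE = 2.576 × 0.714286 = 1.8400

Z-interval: x̄ ± E = 42 ± 1.8400 = (40.1600, 43.8400)

Rounded to 2 decimal places:

(40.16, 43.84)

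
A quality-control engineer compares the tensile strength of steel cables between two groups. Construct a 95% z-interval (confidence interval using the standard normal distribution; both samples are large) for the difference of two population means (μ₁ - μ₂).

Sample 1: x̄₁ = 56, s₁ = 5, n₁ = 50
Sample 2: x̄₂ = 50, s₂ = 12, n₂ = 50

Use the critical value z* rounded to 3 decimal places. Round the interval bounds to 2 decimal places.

Both samples are large (n₁ = 50 ≥ 30, n₂ = 50 ≥ 30), so a z-interval for the difference of means applies.

Point estimate: x̄₁ - x̄₂ = 56 - 50 = 6

Standard error: SE = √(s₁²/n₁ + s₂²/n₂)
= √(5²/50 + 12²/50)
= √(0.500000 + 2.880000)
= 1.838478

For 95% confidence, z* = 1.96 (from standard normal table)
Margin of error: E = z* × SE = 1.96 × 1.838478 = 3.6034

Z-interval: (x̄₁ - x̄₂) ± E = 6 ± 3.6034 = (2.3966, 9.6034)

Rounded to 2 decimal places:

(2.40, 9.60)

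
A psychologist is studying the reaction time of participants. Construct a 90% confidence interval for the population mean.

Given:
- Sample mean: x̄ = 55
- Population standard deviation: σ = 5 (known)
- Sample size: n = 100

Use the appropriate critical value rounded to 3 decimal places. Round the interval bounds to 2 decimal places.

The population standard deviation σ is known, so use a z-interval (standard normal critical value).

For 90% confidence, z* = 1.645 (from standard normal table)

Standard error: SE = σ/√n = 5/√100 = 0.500000

Margin of error: E = z* × SE = 1.645 × 0.500000 = 0.8225

Z-interval: x̄ ± E = 55 ± 0.8225 = (54.1775, 55.8225)

Rounded to 2 decimal places:

(54.18, 55.82)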